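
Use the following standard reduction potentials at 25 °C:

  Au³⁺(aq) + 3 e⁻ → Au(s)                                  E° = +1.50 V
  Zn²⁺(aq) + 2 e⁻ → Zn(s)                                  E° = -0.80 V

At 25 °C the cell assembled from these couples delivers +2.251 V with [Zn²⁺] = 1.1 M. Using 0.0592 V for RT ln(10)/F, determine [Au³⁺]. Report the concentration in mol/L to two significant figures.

0.0038 M

Au³⁺/Au is the cathode, Zn²⁺/Zn the anode: E°cell = +2.30 V, n = 6.
Overall reaction: 2 Au³⁺(aq) + 3 Zn(s) → 2 Au(s) + 3 Zn²⁺(aq); Q = [Zn²⁺]^3/[Au³⁺]^2.
From E = E° − (0.0592/n) log Q: log Q = (E° − E)·n/0.0592 = (+2.30 − (+2.251))·6/0.0592 = 4.9662.
So 2·log[Au³⁺] = 3·log(1.1) − log Q = 0.1242 − (4.9662) = -4.8420; log[Au³⁺] = -4.8420 / 2 = -2.4210; [Au³⁺] = 10^(-2.4210) ≈ 0.0038 M.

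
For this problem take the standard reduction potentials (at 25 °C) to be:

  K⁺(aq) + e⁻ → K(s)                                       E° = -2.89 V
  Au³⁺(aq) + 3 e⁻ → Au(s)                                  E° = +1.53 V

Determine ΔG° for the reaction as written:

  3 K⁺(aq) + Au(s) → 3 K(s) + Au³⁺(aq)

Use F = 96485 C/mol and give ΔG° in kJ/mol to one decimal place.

+1279.4 kJ/mol

As written, K⁺/K is reduced (cathode) and Au³⁺/Au is oxidised (anode), so E°cell = (-2.89) − (+1.53) = -4.42 V.
Balancing electrons gives n = 3.
ΔG° = −nFE° = −(3)(96485)(-4.42) = 1,279,391 J = +1279.4 kJ/mol.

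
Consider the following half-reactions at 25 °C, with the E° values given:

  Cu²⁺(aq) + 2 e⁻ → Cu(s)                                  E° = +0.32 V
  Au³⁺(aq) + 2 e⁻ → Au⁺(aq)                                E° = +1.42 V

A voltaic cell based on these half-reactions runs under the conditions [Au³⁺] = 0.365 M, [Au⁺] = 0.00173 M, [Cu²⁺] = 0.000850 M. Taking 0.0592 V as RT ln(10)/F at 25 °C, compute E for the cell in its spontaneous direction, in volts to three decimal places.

+1.260 V

Au³⁺/Au⁺ is the cathode (higher E°), Cu²⁺/Cu the anode: E°cell = +1.42 − (+0.32) = +1.10 V, n = 2.
Overall: Au³⁺(aq) + Cu(s) → Au⁺(aq) + Cu²⁺(aq)
Q = [Au⁺]·[Cu²⁺] / ([Au³⁺]); log Q = -5.395.
E = E° − (0.0592/n) log Q = +1.10 − (0.0592/2)(-5.395) = +1.260 V.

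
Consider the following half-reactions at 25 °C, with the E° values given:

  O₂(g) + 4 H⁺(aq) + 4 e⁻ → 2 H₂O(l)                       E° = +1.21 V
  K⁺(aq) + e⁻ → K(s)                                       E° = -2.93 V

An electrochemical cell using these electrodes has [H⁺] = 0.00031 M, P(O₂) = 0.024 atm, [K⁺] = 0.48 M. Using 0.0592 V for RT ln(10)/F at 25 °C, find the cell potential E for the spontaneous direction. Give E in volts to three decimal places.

+3.927 V

O₂/H₂O is the cathode (higher E°), K⁺/K the anode: E°cell = +1.21 − (-2.93) = +4.14 V, n = 4.
Overall: O₂(g) + 4 H⁺(aq) + 4 K(s) → 2 H₂O(l) + 4 K⁺(aq)
Q = [K⁺]^4 / (P(O₂)·[H⁺]^4); log Q = 14.379.
E = E° − (0.0592/n) log Q = +4.14 − (0.0592/4)(14.379) = +3.927 V.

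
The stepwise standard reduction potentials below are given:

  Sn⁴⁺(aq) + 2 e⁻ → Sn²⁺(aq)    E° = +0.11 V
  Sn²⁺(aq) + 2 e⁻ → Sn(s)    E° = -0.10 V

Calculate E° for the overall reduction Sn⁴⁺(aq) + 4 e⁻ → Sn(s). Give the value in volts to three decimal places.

+0.005 V

Standard free energies of sequential steps add: ΔG°₃ = ΔG°₁ + ΔG°₂, so n₃E°₃ = n₁E°₁ + n₂E°₂.
E°₃ = (2×+0.11 + 2×-0.10) / 4 = (+0.020) / 4 = +0.005 V.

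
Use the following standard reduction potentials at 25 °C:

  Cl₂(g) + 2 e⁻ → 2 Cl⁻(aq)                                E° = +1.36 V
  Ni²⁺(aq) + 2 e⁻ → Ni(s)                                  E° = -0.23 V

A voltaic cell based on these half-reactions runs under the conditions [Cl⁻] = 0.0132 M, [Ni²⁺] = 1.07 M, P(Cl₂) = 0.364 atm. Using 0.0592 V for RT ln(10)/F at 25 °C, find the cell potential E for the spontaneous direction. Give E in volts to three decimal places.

Cl₂/Cl⁻ is the cathode (higher E°), Ni²⁺/Ni the anode: E°cell = +1.36 − (-0.23) = +1.59 V, n = 2.
Overall: Cl₂(g) + Ni(s) → 2 Cl⁻(aq) + Ni²⁺(aq)
Q = [Cl⁻]^2·[Ni²⁺] / (P(Cl₂)); log Q = -3.291.
E = E° − (0.0592/n) log Q = +1.59 − (0.0592/2)(-3.291) = +1.687 V.

+1.687 V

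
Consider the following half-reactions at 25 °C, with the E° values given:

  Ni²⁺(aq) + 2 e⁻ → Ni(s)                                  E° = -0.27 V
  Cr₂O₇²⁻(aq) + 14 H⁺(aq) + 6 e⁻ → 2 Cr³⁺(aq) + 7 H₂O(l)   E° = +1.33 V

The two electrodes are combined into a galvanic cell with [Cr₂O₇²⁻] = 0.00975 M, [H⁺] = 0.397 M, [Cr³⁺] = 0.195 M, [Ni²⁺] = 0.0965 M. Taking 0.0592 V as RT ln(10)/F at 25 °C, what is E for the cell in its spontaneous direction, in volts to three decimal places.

Cr₂O₇²⁻/Cr³⁺ is the cathode (higher E°), Ni²⁺/Ni the anode: E°cell = +1.33 − (-0.27) = +1.60 V, n = 6.
Overall: Cr₂O₇²⁻(aq) + 14 H⁺(aq) + 3 Ni(s) → 2 Cr³⁺(aq) + 7 H₂O(l) + 3 Ni²⁺(aq)
Q = [Cr³⁺]^2·[Ni²⁺]^3 / ([Cr₂O₇²⁻]·[H⁺]^14); log Q = 3.162.
E = E° − (0.0592/n) log Q = +1.60 − (0.0592/6)(3.162) = +1.569 V.

+1.569 V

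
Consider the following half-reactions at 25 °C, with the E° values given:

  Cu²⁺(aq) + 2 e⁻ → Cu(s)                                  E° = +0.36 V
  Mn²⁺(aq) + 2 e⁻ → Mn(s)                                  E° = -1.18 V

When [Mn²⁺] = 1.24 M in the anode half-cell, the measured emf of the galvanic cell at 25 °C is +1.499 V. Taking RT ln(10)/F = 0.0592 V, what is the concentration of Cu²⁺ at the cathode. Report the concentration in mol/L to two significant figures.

0.051 M

Cu²⁺/Cu is the cathode, Mn²⁺/Mn the anode: E°cell = +1.54 V, n = 2.
Overall reaction: Cu²⁺(aq) + Mn(s) → Cu(s) + Mn²⁺(aq); Q = [Mn²⁺]^1/[Cu²⁺]^1.
From E = E° − (0.0592/n) log Q: log Q = (E° − E)·n/0.0592 = (+1.54 − (+1.499))·2/0.0592 = 1.3851.
So 1·log[Cu²⁺] = 1·log(1.24) − log Q = 0.0934 − (1.3851) = -1.2917; [Cu²⁺] = 10^(-1.2917) ≈ 0.051 M.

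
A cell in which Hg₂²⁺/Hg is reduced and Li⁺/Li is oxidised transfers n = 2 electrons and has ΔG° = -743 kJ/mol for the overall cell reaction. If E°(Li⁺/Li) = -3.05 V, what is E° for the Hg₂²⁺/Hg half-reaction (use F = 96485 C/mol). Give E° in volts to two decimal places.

E°cell = −ΔG°/(nF) = −(-743×10³)/((2)(96485)) = +3.850 V.
Since Hg₂²⁺/Hg is the cathode and Li⁺/Li the anode, E°cell = E°(Hg₂²⁺/Hg) − E°(Li⁺/Li).
So E°(Hg₂²⁺/Hg) = E°cell + E°(Li⁺/Li) = +3.850 + (-3.05) = +0.80 V.

+0.80 V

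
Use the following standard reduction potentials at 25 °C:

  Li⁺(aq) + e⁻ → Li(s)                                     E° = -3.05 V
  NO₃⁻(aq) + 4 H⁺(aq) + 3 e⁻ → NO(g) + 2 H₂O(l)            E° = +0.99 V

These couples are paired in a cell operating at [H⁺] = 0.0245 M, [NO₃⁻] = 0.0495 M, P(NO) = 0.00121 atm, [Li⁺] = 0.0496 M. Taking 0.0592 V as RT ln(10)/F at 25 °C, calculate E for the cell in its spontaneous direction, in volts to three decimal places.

NO₃⁻/NO is the cathode (higher E°), Li⁺/Li the anode: E°cell = +0.99 − (-3.05) = +4.04 V, n = 3.
Overall: NO₃⁻(aq) + 4 H⁺(aq) + 3 Li(s) → NO(g) + 2 H₂O(l) + 3 Li⁺(aq)
Q = P(NO)·[Li⁺]^3 / ([NO₃⁻]·[H⁺]^4); log Q = 0.918.
E = E° − (0.0592/n) log Q = +4.04 − (0.0592/3)(0.918) = +4.022 V.

+4.022 V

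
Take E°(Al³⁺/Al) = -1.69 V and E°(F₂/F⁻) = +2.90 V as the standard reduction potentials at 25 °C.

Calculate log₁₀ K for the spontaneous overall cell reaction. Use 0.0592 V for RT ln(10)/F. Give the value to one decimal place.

Cathode: F₂/F⁻; anode: Al³⁺/Al. E°cell = +4.59 V, n = 6.
log K = nE°cell / 0.0592 = (6)(+4.59) / 0.0592 = 465.2.

465.2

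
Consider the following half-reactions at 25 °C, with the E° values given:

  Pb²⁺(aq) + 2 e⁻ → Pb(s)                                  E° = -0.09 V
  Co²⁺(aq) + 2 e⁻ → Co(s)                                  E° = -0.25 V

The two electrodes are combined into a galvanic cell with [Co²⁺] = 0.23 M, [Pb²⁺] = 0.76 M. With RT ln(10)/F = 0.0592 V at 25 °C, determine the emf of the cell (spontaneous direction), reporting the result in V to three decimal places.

+0.175 V

Pb²⁺/Pb is the cathode (higher E°), Co²⁺/Co the anode: E°cell = -0.09 − (-0.25) = +0.16 V, n = 2.
Overall: Pb²⁺(aq) + Co(s) → Pb(s) + Co²⁺(aq)
Q = [Co²⁺] / ([Pb²⁺]); log Q = -0.519.
E = E° − (0.0592/n) log Q = +0.16 − (0.0592/2)(-0.519) = +0.175 V.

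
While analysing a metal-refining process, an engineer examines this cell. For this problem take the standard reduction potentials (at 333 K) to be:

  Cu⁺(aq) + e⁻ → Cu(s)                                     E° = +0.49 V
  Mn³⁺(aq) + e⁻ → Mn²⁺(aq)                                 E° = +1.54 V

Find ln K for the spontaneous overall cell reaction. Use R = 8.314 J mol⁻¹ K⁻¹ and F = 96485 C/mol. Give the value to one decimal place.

36.6

Cathode: Mn³⁺/Mn²⁺; anode: Cu⁺/Cu. E°cell = (+1.54) − (+0.49) = +1.05 V, with n = 1.
ΔG° = −nFE° = −RT ln K, so ln K = nFE°/(RT) = (1)(96485)(+1.05) / ((8.314)(333)) = 36.593.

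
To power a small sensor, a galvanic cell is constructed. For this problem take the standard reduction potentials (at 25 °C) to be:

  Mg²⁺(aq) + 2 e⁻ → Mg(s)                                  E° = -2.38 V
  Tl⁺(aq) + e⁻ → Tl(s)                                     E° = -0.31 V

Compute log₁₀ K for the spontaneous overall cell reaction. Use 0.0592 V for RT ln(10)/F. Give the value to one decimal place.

Cathode: Tl⁺/Tl; anode: Mg²⁺/Mg. E°cell = +2.07 V, n = 2.
log K = nE°cell / 0.0592 = (2)(+2.07) / 0.0592 = 69.9.

69.9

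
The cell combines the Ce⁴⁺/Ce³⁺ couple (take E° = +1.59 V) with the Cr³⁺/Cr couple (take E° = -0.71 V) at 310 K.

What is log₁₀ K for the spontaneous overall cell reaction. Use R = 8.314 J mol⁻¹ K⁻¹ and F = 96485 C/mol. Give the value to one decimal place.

112.2

Cathode: Ce⁴⁺/Ce³⁺; anode: Cr³⁺/Cr. E°cell = (+1.59) − (-0.71) = +2.30 V, with n = 3.
ΔG° = −nFE° = −RT ln K, so ln K = nFE°/(RT) = (3)(96485)(+2.30) / ((8.314)(310)) = 258.308.
log₁₀ K = 258.308 / ln 10 = 112.2.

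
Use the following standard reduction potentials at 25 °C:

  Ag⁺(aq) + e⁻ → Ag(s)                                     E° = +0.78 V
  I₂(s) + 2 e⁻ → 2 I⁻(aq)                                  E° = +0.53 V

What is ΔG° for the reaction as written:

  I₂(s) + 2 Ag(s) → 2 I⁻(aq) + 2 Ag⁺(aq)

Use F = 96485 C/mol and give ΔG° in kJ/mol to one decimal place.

As written, I₂/I⁻ is reduced (cathode) and Ag⁺/Ag is oxidised (anode), so E°cell = (+0.53) − (+0.78) = -0.25 V.
Balancing electrons gives n = 2.
ΔG° = −nFE° = −(2)(96485)(-0.25) = 48,242 J = +48.2 kJ/mol.

+48.2 kJ/mol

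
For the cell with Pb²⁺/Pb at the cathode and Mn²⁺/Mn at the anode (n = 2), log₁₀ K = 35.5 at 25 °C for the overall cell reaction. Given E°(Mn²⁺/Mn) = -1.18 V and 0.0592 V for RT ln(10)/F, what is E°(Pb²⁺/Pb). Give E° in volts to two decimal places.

E°cell = (0.0592/n)·log K = (0.0592/2)(35.5) = +1.051 V.
Since Pb²⁺/Pb is the cathode and Mn²⁺/Mn the anode, E°cell = E°(Pb²⁺/Pb) − E°(Mn²⁺/Mn).
So E°(Pb²⁺/Pb) = E°cell + E°(Mn²⁺/Mn) = +1.051 + (-1.18) = -0.13 V.

-0.13 V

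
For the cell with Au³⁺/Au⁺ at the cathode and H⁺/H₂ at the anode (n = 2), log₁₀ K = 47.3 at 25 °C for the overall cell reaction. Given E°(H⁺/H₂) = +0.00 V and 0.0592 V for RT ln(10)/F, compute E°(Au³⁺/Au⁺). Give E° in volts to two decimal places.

+1.40 V

E°cell = (0.0592/n)·log K = (0.0592/2)(47.3) = +1.400 V.
Since Au³⁺/Au⁺ is the cathode and H⁺/H₂ the anode, E°cell = E°(Au³⁺/Au⁺) − E°(H⁺/H₂).
So E°(Au³⁺/Au⁺) = E°cell + E°(H⁺/H₂) = +1.400 + (+0.00) = +1.40 V.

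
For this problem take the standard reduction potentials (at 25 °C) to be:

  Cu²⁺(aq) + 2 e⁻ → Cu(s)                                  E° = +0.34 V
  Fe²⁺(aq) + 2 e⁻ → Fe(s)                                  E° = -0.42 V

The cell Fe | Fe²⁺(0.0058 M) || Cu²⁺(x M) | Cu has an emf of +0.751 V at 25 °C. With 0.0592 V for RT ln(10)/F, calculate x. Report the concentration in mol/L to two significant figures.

0.0029 M

Cu²⁺/Cu is the cathode, Fe²⁺/Fe the anode: E°cell = +0.76 V, n = 2.
Overall reaction: Cu²⁺(aq) + Fe(s) → Cu(s) + Fe²⁺(aq); Q = [Fe²⁺]^1/[Cu²⁺]^1.
From E = E° − (0.0592/n) log Q: log Q = (E° − E)·n/0.0592 = (+0.76 − (+0.751))·2/0.0592 = 0.3041.
So 1·log[Cu²⁺] = 1·log(0.0058) − log Q = -2.2366 − (0.3041) = -2.5407; [Cu²⁺] = 10^(-2.5407) ≈ 0.0029 M.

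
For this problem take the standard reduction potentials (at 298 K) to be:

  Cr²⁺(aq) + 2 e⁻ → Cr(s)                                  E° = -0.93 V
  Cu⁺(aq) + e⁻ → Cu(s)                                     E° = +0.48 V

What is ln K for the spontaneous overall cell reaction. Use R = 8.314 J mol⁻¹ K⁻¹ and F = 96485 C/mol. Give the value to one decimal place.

Cathode: Cu⁺/Cu; anode: Cr²⁺/Cr. E°cell = (+0.48) − (-0.93) = +1.41 V, with n = 2.
ΔG° = −nFE° = −RT ln K, so ln K = nFE°/(RT) = (2)(96485)(+1.41) / ((8.314)(298)) = 109.820.

109.8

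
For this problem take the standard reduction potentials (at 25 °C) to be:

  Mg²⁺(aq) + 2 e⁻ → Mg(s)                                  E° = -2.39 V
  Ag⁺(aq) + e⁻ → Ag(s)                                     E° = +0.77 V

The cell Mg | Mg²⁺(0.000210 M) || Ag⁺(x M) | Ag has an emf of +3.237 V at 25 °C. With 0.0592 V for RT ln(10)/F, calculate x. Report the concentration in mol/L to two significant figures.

Ag⁺/Ag is the cathode, Mg²⁺/Mg the anode: E°cell = +3.16 V, n = 2.
Overall reaction: 2 Ag⁺(aq) + Mg(s) → 2 Ag(s) + Mg²⁺(aq); Q = [Mg²⁺]^1/[Ag⁺]^2.
From E = E° − (0.0592/n) log Q: log Q = (E° − E)·n/0.0592 = (+3.16 − (+3.237))·2/0.0592 = -2.6014.
So 2·log[Ag⁺] = 1·log(0.00021) − log Q = -3.6778 − (-2.6014) = -1.0764; log[Ag⁺] = -1.0764 / 2 = -0.5382; [Ag⁺] = 10^(-0.5382) ≈ 0.29 M.

0.29 M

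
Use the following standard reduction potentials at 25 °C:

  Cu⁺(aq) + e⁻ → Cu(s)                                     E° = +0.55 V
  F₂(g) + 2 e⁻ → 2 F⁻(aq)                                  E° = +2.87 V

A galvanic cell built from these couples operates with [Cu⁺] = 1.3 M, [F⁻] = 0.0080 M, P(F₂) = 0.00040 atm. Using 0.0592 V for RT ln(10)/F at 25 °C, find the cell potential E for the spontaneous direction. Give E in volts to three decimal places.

F₂/F⁻ is the cathode (higher E°), Cu⁺/Cu the anode: E°cell = +2.87 − (+0.55) = +2.32 V, n = 2.
Overall: F₂(g) + 2 Cu(s) → 2 F⁻(aq) + 2 Cu⁺(aq)
Q = [F⁻]^2·[Cu⁺]^2 / (P(F₂)); log Q = -0.568.
E = E° − (0.0592/n) log Q = +2.32 − (0.0592/2)(-0.568) = +2.337 V.

+2.337 V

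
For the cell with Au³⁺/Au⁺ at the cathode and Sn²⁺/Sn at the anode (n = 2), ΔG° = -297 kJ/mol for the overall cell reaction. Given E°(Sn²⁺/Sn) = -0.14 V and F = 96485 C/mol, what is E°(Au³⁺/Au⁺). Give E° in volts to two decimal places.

E°cell = −ΔG°/(nF) = −(-297×10³)/((2)(96485)) = +1.539 V.
Since Au³⁺/Au⁺ is the cathode and Sn²⁺/Sn the anode, E°cell = E°(Au³⁺/Au⁺) − E°(Sn²⁺/Sn).
So E°(Au³⁺/Au⁺) = E°cell + E°(Sn²⁺/Sn) = +1.539 + (-0.14) = +1.40 V.

+1.40 V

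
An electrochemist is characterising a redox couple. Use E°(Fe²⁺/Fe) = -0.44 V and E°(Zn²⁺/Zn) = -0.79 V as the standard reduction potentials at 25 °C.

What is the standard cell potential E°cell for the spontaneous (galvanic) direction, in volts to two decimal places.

+0.35 V

The Fe²⁺/Fe couple has the higher reduction potential, so it is the cathode; Zn²⁺/Zn is oxidised at the anode.
E°cell = E°(cathode) − E°(anode) = (-0.44) − (-0.79) = +0.35 V.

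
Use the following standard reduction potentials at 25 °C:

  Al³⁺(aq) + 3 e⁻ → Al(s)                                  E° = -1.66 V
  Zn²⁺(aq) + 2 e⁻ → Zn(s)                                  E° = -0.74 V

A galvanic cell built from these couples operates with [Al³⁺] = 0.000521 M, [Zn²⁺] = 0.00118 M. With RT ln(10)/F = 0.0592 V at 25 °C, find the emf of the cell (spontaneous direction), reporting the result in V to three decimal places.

+0.898 V

Zn²⁺/Zn is the cathode (higher E°), Al³⁺/Al the anode: E°cell = -0.74 − (-1.66) = +0.92 V, n = 6.
Overall: 3 Zn²⁺(aq) + 2 Al(s) → 3 Zn(s) + 2 Al³⁺(aq)
Q = [Al³⁺]^2 / ([Zn²⁺]^3); log Q = 2.218.
E = E° − (0.0592/n) log Q = +0.92 − (0.0592/6)(2.218) = +0.898 V.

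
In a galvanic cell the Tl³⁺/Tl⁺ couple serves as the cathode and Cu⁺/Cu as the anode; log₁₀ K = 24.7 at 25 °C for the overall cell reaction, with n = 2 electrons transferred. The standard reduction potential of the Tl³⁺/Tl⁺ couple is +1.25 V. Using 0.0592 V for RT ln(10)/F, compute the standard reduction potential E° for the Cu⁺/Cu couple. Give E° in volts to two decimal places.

E°cell = (0.0592/n)·log K = (0.0592/2)(24.7) = +0.731 V.
Since Tl³⁺/Tl⁺ is the cathode and Cu⁺/Cu the anode, E°cell = E°(Tl³⁺/Tl⁺) − E°(Cu⁺/Cu).
So E°(Cu⁺/Cu) = E°(Tl³⁺/Tl⁺) − E°cell = (+1.25) − (+0.731) = +0.52 V.

+0.52 V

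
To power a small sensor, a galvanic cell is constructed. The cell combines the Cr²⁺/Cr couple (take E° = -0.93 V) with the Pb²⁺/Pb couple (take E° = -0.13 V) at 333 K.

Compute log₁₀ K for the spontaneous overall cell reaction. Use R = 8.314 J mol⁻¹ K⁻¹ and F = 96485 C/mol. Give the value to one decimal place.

24.2

Cathode: Pb²⁺/Pb; anode: Cr²⁺/Cr. E°cell = (-0.13) − (-0.93) = +0.80 V, with n = 2.
ΔG° = −nFE° = −RT ln K, so ln K = nFE°/(RT) = (2)(96485)(+0.80) / ((8.314)(333)) = 55.760.
log₁₀ K = 55.760 / ln 10 = 24.2.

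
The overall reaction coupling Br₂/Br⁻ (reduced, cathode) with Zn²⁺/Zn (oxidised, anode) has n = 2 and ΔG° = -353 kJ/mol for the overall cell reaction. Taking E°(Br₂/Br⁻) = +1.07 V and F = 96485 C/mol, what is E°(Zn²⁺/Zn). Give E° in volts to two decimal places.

E°cell = −ΔG°/(nF) = −(-353×10³)/((2)(96485)) = +1.829 V.
Since Br₂/Br⁻ is the cathode and Zn²⁺/Zn the anode, E°cell = E°(Br₂/Br⁻) − E°(Zn²⁺/Zn).
So E°(Zn²⁺/Zn) = E°(Br₂/Br⁻) − E°cell = (+1.07) − (+1.829) = -0.76 V.

-0.76 V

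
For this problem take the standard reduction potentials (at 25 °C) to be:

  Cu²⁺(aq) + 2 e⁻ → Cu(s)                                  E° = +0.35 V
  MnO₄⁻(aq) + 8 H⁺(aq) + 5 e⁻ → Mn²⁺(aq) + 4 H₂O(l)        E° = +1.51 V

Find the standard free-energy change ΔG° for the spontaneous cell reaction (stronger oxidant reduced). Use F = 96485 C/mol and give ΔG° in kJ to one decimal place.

MnO₄⁻/Mn²⁺ (E° = +1.51 V) is the cathode; Cu²⁺/Cu (E° = +0.35 V) is the anode, so E°cell = +1.16 V.
Balancing electrons gives n = 10 (lcm of 5 and 2).
ΔG° = −nFE° = −(10)(96485)(+1.16) = -1,119,226 J = -1119.2 kJ.

-1119.2 kJ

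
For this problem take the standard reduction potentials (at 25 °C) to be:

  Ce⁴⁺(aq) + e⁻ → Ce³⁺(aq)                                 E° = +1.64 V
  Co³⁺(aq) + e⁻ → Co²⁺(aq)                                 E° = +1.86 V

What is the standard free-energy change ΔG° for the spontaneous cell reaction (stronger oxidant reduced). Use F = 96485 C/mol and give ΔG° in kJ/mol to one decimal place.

Co³⁺/Co²⁺ (E° = +1.86 V) is the cathode; Ce⁴⁺/Ce³⁺ (E° = +1.64 V) is the anode, so E°cell = +0.22 V.
Balancing electrons gives n = 1 (lcm of 1 and 1).
ΔG° = −nFE° = −(1)(96485)(+0.22) = -21,227 J = -21.2 kJ/mol.

-21.2 kJ/mol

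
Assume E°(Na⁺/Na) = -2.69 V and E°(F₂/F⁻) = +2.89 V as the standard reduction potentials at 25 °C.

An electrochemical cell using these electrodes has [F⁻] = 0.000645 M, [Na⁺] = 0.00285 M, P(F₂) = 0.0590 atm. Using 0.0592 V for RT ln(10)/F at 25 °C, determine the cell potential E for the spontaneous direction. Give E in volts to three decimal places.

F₂/F⁻ is the cathode (higher E°), Na⁺/Na the anode: E°cell = +2.89 − (-2.69) = +5.58 V, n = 2.
Overall: F₂(g) + 2 Na(s) → 2 F⁻(aq) + 2 Na⁺(aq)
Q = [F⁻]^2·[Na⁺]^2 / (P(F₂)); log Q = -10.242.
E = E° − (0.0592/n) log Q = +5.58 − (0.0592/2)(-10.242) = +5.883 V.

+5.883 V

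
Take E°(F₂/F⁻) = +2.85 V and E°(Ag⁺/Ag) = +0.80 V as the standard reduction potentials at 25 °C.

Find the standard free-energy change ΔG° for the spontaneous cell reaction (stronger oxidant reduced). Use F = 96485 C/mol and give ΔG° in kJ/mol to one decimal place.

F₂/F⁻ (E° = +2.85 V) is the cathode; Ag⁺/Ag (E° = +0.80 V) is the anode, so E°cell = +2.05 V.
Balancing electrons gives n = 2 (lcm of 2 and 1).
ΔG° = −nFE° = −(2)(96485)(+2.05) = -395,588 J = -395.6 kJ/mol.

-395.6 kJ/mol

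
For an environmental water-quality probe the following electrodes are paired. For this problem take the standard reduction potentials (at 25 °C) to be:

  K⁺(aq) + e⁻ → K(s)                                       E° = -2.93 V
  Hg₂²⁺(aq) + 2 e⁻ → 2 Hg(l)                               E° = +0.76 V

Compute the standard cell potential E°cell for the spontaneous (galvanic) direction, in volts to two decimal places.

+3.69 V

The Hg₂²⁺/Hg couple has the higher reduction potential, so it is the cathode; K⁺/K is oxidised at the anode.
E°cell = E°(cathode) − E°(anode) = (+0.76) − (-2.93) = +3.69 V.
Since E°cell > 0, the reaction is spontaneous under standard conditions.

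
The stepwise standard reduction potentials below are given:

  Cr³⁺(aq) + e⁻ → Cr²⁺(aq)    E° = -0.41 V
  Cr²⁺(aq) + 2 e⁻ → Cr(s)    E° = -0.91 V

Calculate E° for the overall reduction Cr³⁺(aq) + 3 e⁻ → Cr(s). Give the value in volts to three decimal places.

Adding the free-energy changes (−nFE°) of the two steps gives −n₃FE°₃ = −n₁FE°₁ − n₂FE°₂.
E°₃ = (1×-0.41 + 2×-0.91) / 3 = (-2.230) / 3 = -0.743 V.

-0.743 V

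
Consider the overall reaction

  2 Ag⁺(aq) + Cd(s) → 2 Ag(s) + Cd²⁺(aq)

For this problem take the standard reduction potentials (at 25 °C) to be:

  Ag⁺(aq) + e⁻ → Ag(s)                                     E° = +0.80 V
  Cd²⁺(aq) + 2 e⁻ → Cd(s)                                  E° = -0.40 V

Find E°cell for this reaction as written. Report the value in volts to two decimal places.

+1.20 V

The Ag⁺/Ag couple has the higher reduction potential, so it is the cathode; Cd²⁺/Cd is oxidised at the anode.
E°cell = E°(cathode) − E°(anode) = (+0.80) − (-0.40) = +1.20 V.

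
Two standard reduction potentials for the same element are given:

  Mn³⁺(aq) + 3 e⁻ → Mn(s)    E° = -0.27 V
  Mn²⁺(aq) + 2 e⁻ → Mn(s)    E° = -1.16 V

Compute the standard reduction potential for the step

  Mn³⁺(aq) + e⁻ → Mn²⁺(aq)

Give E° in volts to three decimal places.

Sequential free energies add, so n₃E°₃ = n₁E°₁ + n₂E°₂.
With n₃ = 3, and the known step contributing 2×(-1.16) V, the unknown satisfies 1·E° = 3×(-0.27) − 2×(-1.16) = +1.510.
E° = +1.510 / 1 = +1.510 V.

+1.510 V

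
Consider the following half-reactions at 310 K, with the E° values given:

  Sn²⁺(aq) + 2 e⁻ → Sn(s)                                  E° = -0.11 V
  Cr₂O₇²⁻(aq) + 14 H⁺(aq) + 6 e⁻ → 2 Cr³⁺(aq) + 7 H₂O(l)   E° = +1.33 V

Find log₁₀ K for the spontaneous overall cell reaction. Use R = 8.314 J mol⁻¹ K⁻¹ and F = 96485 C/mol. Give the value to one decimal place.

Cathode: Cr₂O₇²⁻/Cr³⁺; anode: Sn²⁺/Sn. E°cell = (+1.33) − (-0.11) = +1.44 V, with n = 6.
ΔG° = −nFE° = −RT ln K, so ln K = nFE°/(RT) = (6)(96485)(+1.44) / ((8.314)(310)) = 323.446.
log₁₀ K = 323.446 / ln 10 = 140.5.

140.5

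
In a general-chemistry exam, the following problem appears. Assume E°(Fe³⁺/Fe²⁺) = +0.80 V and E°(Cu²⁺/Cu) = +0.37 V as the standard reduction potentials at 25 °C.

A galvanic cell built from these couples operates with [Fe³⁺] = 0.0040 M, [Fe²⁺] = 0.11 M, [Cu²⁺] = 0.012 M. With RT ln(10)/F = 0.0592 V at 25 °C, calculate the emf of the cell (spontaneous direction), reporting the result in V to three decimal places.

+0.402 V

Fe³⁺/Fe²⁺ is the cathode (higher E°), Cu²⁺/Cu the anode: E°cell = +0.80 − (+0.37) = +0.43 V, n = 2.
Overall: 2 Fe³⁺(aq) + Cu(s) → 2 Fe²⁺(aq) + Cu²⁺(aq)
Q = [Fe²⁺]^2·[Cu²⁺] / ([Fe³⁺]^2); log Q = 0.958.
E = E° − (0.0592/n) log Q = +0.43 − (0.0592/2)(0.958) = +0.402 V.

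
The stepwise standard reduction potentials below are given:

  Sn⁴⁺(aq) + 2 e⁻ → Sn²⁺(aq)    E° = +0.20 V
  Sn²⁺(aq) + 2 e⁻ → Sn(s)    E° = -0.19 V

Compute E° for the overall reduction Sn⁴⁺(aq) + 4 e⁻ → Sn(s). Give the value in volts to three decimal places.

Since ΔG° = −nFE° is additive over sequential reductions, n₃E°₃ = n₁E°₁ + n₂E°₂.
E°₃ = (2×+0.20 + 2×-0.19) / 4 = (+0.020) / 4 = +0.005 V.

+0.005 V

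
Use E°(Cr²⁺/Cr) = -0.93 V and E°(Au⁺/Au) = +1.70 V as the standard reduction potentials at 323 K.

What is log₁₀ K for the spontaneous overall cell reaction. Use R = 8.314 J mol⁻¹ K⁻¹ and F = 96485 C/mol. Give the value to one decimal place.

Cathode: Au⁺/Au; anode: Cr²⁺/Cr. E°cell = (+1.70) − (-0.93) = +2.63 V, with n = 2.
ΔG° = −nFE° = −RT ln K, so ln K = nFE°/(RT) = (2)(96485)(+2.63) / ((8.314)(323)) = 188.987.
log₁₀ K = 188.987 / ln 10 = 82.1.

82.1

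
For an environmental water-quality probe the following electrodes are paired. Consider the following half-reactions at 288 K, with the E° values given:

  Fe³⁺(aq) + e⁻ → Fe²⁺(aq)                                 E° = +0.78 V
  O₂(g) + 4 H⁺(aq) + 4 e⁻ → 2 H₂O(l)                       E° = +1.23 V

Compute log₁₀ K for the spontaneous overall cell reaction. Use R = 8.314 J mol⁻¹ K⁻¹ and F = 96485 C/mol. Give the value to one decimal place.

31.5

Cathode: O₂/H₂O; anode: Fe³⁺/Fe²⁺. E°cell = (+1.23) − (+0.78) = +0.45 V, with n = 4.
ΔG° = −nFE° = −RT ln K, so ln K = nFE°/(RT) = (4)(96485)(+0.45) / ((8.314)(288)) = 72.532.
log₁₀ K = 72.532 / ln 10 = 31.5.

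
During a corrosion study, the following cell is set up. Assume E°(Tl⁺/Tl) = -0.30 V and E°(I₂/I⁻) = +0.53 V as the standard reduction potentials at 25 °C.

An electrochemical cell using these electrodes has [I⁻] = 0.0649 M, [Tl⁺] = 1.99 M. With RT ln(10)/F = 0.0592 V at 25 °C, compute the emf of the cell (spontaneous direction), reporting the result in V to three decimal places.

+0.883 V

I₂/I⁻ is the cathode (higher E°), Tl⁺/Tl the anode: E°cell = +0.53 − (-0.30) = +0.83 V, n = 2.
Overall: I₂(s) + 2 Tl(s) → 2 I⁻(aq) + 2 Tl⁺(aq)
Q = [I⁻]^2·[Tl⁺]^2; log Q = -1.778.
E = E° − (0.0592/n) log Q = +0.83 − (0.0592/2)(-1.778) = +0.883 V.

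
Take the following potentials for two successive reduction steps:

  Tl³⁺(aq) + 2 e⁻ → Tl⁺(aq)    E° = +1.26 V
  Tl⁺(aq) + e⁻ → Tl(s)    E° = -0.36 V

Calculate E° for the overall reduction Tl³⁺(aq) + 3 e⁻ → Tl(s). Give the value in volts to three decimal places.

+0.720 V

Adding the free-energy changes (−nFE°) of the two steps gives −n₃FE°₃ = −n₁FE°₁ − n₂FE°₂.
E°₃ = (2×+1.26 + 1×-0.36) / 3 = (+2.160) / 3 = +0.720 V.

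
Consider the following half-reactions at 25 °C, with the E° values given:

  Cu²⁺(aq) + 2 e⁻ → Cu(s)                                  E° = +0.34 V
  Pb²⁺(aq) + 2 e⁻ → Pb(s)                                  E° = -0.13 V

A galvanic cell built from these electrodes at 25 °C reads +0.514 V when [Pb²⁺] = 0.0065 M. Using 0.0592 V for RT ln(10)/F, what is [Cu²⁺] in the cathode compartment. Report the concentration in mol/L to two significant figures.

Cu²⁺/Cu is the cathode, Pb²⁺/Pb the anode: E°cell = +0.47 V, n = 2.
Overall reaction: Cu²⁺(aq) + Pb(s) → Cu(s) + Pb²⁺(aq); Q = [Pb²⁺]^1/[Cu²⁺]^1.
From E = E° − (0.0592/n) log Q: log Q = (E° − E)·n/0.0592 = (+0.47 − (+0.514))·2/0.0592 = -1.4865.
So 1·log[Cu²⁺] = 1·log(0.0065) − log Q = -2.1871 − (-1.4865) = -0.7006; [Cu²⁺] = 10^(-0.7006) ≈ 0.20 M.

0.20 M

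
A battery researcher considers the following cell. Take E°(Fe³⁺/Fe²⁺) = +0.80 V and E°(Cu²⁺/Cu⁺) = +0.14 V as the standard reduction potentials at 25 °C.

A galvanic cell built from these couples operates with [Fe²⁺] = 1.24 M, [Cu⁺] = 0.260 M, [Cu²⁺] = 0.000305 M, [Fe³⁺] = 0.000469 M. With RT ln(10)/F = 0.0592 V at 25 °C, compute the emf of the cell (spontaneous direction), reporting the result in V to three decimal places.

+0.631 V

Fe³⁺/Fe²⁺ is the cathode (higher E°), Cu²⁺/Cu⁺ the anode: E°cell = +0.80 − (+0.14) = +0.66 V, n = 1.
Overall: Fe³⁺(aq) + Cu⁺(aq) → Fe²⁺(aq) + Cu²⁺(aq)
Q = [Fe²⁺]·[Cu²⁺] / ([Fe³⁺]·[Cu⁺]); log Q = 0.492.
E = E° − (0.0592/n) log Q = +0.66 − (0.0592/1)(0.492) = +0.631 V.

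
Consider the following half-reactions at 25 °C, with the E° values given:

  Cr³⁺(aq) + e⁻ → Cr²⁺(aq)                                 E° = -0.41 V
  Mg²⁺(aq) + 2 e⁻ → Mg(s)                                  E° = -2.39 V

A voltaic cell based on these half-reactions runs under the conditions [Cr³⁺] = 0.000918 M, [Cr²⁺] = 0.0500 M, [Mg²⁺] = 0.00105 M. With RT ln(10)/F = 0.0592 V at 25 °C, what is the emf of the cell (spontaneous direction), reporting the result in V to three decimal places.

Cr³⁺/Cr²⁺ is the cathode (higher E°), Mg²⁺/Mg the anode: E°cell = -0.41 − (-2.39) = +1.98 V, n = 2.
Overall: 2 Cr³⁺(aq) + Mg(s) → 2 Cr²⁺(aq) + Mg²⁺(aq)
Q = [Cr²⁺]^2·[Mg²⁺] / ([Cr³⁺]^2); log Q = 0.493.
E = E° − (0.0592/n) log Q = +1.98 − (0.0592/2)(0.493) = +1.965 V.

+1.965 V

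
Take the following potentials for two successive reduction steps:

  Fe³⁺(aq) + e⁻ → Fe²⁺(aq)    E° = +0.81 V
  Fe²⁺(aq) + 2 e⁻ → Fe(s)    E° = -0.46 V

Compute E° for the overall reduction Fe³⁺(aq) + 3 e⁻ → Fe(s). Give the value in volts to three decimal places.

Adding the free-energy changes (−nFE°) of the two steps gives −n₃FE°₃ = −n₁FE°₁ − n₂FE°₂.
E°₃ = (1×+0.81 + 2×-0.46) / 3 = (-0.110) / 3 = -0.037 V.
Simply averaging or adding the two E° values would be wrong; the electron-weighted sum is required.

-0.037 V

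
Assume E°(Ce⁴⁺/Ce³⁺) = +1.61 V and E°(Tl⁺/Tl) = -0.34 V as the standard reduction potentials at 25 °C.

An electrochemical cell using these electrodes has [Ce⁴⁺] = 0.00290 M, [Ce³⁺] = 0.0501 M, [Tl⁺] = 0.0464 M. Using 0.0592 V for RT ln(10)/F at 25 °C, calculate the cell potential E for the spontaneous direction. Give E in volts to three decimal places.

Ce⁴⁺/Ce³⁺ is the cathode (higher E°), Tl⁺/Tl the anode: E°cell = +1.61 − (-0.34) = +1.95 V, n = 1.
Overall: Ce⁴⁺(aq) + Tl(s) → Ce³⁺(aq) + Tl⁺(aq)
Q = [Ce³⁺]·[Tl⁺] / ([Ce⁴⁺]); log Q = -0.096.
E = E° − (0.0592/n) log Q = +1.95 − (0.0592/1)(-0.096) = +1.956 V.

+1.956 V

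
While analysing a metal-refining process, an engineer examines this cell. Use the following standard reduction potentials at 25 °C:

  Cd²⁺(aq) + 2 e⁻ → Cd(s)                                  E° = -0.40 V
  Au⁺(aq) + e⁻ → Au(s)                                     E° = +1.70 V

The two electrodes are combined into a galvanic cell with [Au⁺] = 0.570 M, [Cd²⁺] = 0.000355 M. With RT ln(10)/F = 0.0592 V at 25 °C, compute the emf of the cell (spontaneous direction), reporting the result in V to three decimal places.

+2.188 V

Au⁺/Au is the cathode (higher E°), Cd²⁺/Cd the anode: E°cell = +1.70 − (-0.40) = +2.10 V, n = 2.
Overall: 2 Au⁺(aq) + Cd(s) → 2 Au(s) + Cd²⁺(aq)
Q = [Cd²⁺] / ([Au⁺]^2); log Q = -2.962.
E = E° − (0.0592/n) log Q = +2.10 − (0.0592/2)(-2.962) = +2.188 V.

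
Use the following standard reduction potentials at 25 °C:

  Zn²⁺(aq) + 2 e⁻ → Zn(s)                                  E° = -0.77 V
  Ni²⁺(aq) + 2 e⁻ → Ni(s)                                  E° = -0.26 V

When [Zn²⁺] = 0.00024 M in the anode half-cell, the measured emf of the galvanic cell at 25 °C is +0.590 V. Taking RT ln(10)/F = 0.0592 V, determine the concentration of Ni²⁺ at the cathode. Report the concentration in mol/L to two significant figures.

Ni²⁺/Ni is the cathode, Zn²⁺/Zn the anode: E°cell = +0.51 V, n = 2.
Overall reaction: Ni²⁺(aq) + Zn(s) → Ni(s) + Zn²⁺(aq); Q = [Zn²⁺]^1/[Ni²⁺]^1.
From E = E° − (0.0592/n) log Q: log Q = (E° − E)·n/0.0592 = (+0.51 − (+0.590))·2/0.0592 = -2.7027.
So 1·log[Ni²⁺] = 1·log(0.00024) − log Q = -3.6198 − (-2.7027) = -0.9171; [Ni²⁺] = 10^(-0.9171) ≈ 0.12 M.

0.12 M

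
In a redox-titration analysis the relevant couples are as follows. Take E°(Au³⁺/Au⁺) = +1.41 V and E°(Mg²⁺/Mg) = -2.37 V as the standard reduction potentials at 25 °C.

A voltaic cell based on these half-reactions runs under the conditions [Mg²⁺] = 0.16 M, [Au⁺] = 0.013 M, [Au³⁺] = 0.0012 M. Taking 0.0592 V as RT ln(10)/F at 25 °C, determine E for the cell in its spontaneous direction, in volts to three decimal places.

+3.773 V

Au³⁺/Au⁺ is the cathode (higher E°), Mg²⁺/Mg the anode: E°cell = +1.41 − (-2.37) = +3.78 V, n = 2.
Overall: Au³⁺(aq) + Mg(s) → Au⁺(aq) + Mg²⁺(aq)
Q = [Au⁺]·[Mg²⁺] / ([Au³⁺]); log Q = 0.239.
E = E° − (0.0592/n) log Q = +3.78 − (0.0592/2)(0.239) = +3.773 V.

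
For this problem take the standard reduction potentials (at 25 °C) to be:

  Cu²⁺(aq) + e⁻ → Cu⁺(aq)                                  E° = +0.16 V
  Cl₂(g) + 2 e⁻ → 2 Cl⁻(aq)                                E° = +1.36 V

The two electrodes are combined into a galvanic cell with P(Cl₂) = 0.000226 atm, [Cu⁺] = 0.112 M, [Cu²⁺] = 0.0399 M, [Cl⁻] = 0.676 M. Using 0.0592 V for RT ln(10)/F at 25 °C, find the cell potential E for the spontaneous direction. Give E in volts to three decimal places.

+1.129 V

Cl₂/Cl⁻ is the cathode (higher E°), Cu²⁺/Cu⁺ the anode: E°cell = +1.36 − (+0.16) = +1.20 V, n = 2.
Overall: Cl₂(g) + 2 Cu⁺(aq) → 2 Cl⁻(aq) + 2 Cu²⁺(aq)
Q = [Cl⁻]^2·[Cu²⁺]^2 / (P(Cl₂)·[Cu⁺]^2); log Q = 2.409.
E = E° − (0.0592/n) log Q = +1.20 − (0.0592/2)(2.409) = +1.129 V.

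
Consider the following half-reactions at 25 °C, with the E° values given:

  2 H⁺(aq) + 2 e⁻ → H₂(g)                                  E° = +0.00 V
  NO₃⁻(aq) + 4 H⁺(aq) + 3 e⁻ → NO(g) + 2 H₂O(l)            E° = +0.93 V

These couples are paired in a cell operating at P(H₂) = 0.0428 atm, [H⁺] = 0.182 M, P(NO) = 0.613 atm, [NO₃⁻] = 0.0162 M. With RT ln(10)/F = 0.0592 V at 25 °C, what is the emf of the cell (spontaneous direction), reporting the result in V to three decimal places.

+0.844 V

NO₃⁻/NO is the cathode (higher E°), H⁺/H₂ the anode: E°cell = +0.93 − (+0.00) = +0.93 V, n = 6.
Overall: 2 NO₃⁻(aq) + 2 H⁺(aq) + 3 H₂(g) → 2 NO(g) + 4 H₂O(l)
Q = P(NO)^2 / ([NO₃⁻]^2·[H⁺]^2·P(H₂)^3); log Q = 8.741.
E = E° − (0.0592/n) log Q = +0.93 − (0.0592/6)(8.741) = +0.844 V.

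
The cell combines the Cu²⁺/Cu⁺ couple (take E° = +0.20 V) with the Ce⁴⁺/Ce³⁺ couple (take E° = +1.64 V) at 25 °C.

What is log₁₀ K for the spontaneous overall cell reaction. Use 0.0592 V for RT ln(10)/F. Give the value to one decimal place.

24.3

Cathode: Ce⁴⁺/Ce³⁺; anode: Cu²⁺/Cu⁺. E°cell = +1.44 V, n = 1.
log K = nE°cell / 0.0592 = (1)(+1.44) / 0.0592 = 24.3.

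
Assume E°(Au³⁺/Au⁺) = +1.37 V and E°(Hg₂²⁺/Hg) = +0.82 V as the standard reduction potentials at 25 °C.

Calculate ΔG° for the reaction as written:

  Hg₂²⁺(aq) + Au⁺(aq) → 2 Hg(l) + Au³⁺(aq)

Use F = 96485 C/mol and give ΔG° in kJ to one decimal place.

+106.1 kJ

As written, Hg₂²⁺/Hg is reduced (cathode) and Au³⁺/Au⁺ is oxidised (anode), so E°cell = (+0.82) − (+1.37) = -0.55 V.
Balancing electrons gives n = 2.
ΔG° = −nFE° = −(2)(96485)(-0.55) = 106,134 J = +106.1 kJ.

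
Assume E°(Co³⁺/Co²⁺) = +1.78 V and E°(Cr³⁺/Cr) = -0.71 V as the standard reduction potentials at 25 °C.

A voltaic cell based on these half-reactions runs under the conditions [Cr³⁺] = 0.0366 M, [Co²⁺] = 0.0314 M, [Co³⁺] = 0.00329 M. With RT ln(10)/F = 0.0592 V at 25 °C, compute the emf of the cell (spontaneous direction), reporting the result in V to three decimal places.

+2.460 V

Co³⁺/Co²⁺ is the cathode (higher E°), Cr³⁺/Cr the anode: E°cell = +1.78 − (-0.71) = +2.49 V, n = 3.
Overall: 3 Co³⁺(aq) + Cr(s) → 3 Co²⁺(aq) + Cr³⁺(aq)
Q = [Co²⁺]^3·[Cr³⁺] / ([Co³⁺]^3); log Q = 1.503.
E = E° − (0.0592/n) log Q = +2.49 − (0.0592/3)(1.503) = +2.460 V.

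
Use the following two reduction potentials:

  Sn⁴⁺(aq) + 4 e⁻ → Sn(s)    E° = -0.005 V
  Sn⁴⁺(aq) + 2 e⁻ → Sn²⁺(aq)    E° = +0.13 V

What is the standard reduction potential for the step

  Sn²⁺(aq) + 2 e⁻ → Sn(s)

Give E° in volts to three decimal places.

-0.140 V

Sequential free energies add, so n₃E°₃ = n₁E°₁ + n₂E°₂.
With n₃ = 4, and the known step contributing 2×(+0.13) V, the unknown satisfies 2·E° = 4×(-0.005) − 2×(+0.13) = -0.280.
E° = -0.280 / 2 = -0.140 V.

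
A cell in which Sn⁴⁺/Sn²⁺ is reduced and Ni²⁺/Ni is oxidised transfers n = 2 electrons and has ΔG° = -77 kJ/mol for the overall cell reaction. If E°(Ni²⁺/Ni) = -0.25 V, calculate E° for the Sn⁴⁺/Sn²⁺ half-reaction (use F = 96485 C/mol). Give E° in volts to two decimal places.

+0.15 V

E°cell = −ΔG°/(nF) = −(-77×10³)/((2)(96485)) = +0.399 V.
Since Sn⁴⁺/Sn²⁺ is the cathode and Ni²⁺/Ni the anode, E°cell = E°(Sn⁴⁺/Sn²⁺) − E°(Ni²⁺/Ni).
So E°(Sn⁴⁺/Sn²⁺) = E°cell + E°(Ni²⁺/Ni) = +0.399 + (-0.25) = +0.15 V.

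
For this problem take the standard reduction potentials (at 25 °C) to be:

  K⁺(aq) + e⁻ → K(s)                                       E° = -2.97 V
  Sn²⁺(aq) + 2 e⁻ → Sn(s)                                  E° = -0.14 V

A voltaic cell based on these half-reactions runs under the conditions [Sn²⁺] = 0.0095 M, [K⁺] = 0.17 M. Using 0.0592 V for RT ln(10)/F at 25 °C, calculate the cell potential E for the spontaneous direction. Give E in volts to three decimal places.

Sn²⁺/Sn is the cathode (higher E°), K⁺/K the anode: E°cell = -0.14 − (-2.97) = +2.83 V, n = 2.
Overall: Sn²⁺(aq) + 2 K(s) → Sn(s) + 2 K⁺(aq)
Q = [K⁺]^2 / ([Sn²⁺]); log Q = 0.483.
E = E° − (0.0592/n) log Q = +2.83 − (0.0592/2)(0.483) = +2.816 V.

+2.816 V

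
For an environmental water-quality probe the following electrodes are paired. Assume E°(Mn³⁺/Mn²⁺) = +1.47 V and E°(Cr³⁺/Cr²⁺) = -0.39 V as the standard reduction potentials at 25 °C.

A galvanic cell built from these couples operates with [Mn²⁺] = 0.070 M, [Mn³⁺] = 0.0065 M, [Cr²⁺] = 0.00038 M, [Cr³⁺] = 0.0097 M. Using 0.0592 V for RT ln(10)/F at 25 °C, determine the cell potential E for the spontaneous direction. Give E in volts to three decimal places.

Mn³⁺/Mn²⁺ is the cathode (higher E°), Cr³⁺/Cr²⁺ the anode: E°cell = +1.47 − (-0.39) = +1.86 V, n = 1.
Overall: Mn³⁺(aq) + Cr²⁺(aq) → Mn²⁺(aq) + Cr³⁺(aq)
Q = [Mn²⁺]·[Cr³⁺] / ([Mn³⁺]·[Cr²⁺]); log Q = 2.439.
E = E° − (0.0592/n) log Q = +1.86 − (0.0592/1)(2.439) = +1.716 V.

+1.716 V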